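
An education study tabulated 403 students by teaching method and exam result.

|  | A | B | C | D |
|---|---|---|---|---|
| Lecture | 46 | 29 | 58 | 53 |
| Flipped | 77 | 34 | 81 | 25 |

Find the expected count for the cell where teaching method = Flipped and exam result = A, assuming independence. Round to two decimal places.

66.23

Row total (Flipped) = 217; column total (A) = 123; grand total N = 403.
Expected count = (row total × column total) / N = 217 × 123 / 403 = 66.23.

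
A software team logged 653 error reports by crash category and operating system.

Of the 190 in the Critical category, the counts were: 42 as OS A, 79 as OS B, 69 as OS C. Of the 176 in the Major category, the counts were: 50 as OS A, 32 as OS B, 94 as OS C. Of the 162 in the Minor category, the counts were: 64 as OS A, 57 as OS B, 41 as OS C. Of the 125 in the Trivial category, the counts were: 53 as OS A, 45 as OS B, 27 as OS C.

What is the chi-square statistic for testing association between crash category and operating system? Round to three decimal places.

57.859

Row totals: 190, 176, 162, 125. Column totals: 209, 213, 231. Grand total N = 653.
Expected counts (row total × column total / N):
  Critical, OS A: 190×209/653 = 60.8116
  Critical, OS B: 190×213/653 = 61.9755
  Critical, OS C: 190×231/653 = 67.2129
  Major, OS A: 176×209/653 = 56.3308
  Major, OS B: 176×213/653 = 57.4089
  Major, OS C: 176×231/653 = 62.2603
  Minor, OS A: 162×209/653 = 51.8499
  Minor, OS B: 162×213/653 = 52.8423
  Minor, OS C: 162×231/653 = 57.3078
  Trivial, OS A: 125×209/653 = 40.0077
  Trivial, OS B: 125×213/653 = 40.7734
  Trivial, OS C: 125×231/653 = 44.2190
Contributions (O − E)²/E:
  (42 − 60.8116)²/60.8116 = 5.8192
  (79 − 61.9755)²/61.9755 = 4.6766
  (69 − 67.2129)²/67.2129 = 0.0475
  (50 − 56.3308)²/56.3308 = 0.7115
  (32 − 57.4089)²/57.4089 = 11.2459
  (94 − 62.2603)²/62.2603 = 16.1806
  (64 − 51.8499)²/51.8499 = 2.8472
  (57 − 52.8423)²/52.8423 = 0.3271
  (41 − 57.3078)²/57.3078 = 4.6406
  (53 − 40.0077)²/40.0077 = 4.2192
  (45 − 40.7734)²/40.7734 = 0.4381
  (27 − 44.2190)²/44.2190 = 6.7051
χ² = 5.8192 + 4.6766 + 0.0475 + 0.7115 + 11.2459 + 16.1806 + 2.8472 + 0.3271 + 4.6406 + 4.2192 + 0.4381 + 6.7051 = 57.859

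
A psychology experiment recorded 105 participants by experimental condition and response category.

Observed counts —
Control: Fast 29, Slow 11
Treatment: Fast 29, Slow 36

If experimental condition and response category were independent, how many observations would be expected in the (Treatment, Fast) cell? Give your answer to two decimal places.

Row total (Treatment) = 65; column total (Fast) = 58; grand total N = 105.
Expected count = (row total × column total) / N = 65 × 58 / 105 = 35.90.

35.90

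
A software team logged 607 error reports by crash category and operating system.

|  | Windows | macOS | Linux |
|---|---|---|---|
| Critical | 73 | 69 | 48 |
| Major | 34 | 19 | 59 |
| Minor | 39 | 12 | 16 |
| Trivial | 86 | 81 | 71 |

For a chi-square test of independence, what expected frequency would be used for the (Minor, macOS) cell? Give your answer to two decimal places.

Row total (Minor) = 67; column total (macOS) = 181; grand total N = 607.
Expected count = (row total × column total) / N = 67 × 181 / 607 = 19.98.

19.98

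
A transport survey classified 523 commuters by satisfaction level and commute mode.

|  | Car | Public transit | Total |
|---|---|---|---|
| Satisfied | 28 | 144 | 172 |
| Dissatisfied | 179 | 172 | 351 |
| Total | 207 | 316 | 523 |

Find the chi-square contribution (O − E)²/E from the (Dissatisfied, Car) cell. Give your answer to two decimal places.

11.56

Row total (Dissatisfied) = 351; column total (Car) = 207; N = 523.
Expected count E = 351 × 207 / 523 = 138.924.
Contribution = (O − E)²/E = (179 − 138.924)² / 138.924 = 11.56.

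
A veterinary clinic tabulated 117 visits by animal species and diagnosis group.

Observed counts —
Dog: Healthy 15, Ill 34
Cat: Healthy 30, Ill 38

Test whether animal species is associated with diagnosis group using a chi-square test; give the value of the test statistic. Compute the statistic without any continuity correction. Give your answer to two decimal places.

2.19

Row totals: 49, 68. Column totals: 45, 72. Grand total N = 117.
Expected counts (row total × column total / N):
  Dog, Healthy: 49×45/117 = 18.846
  Dog, Ill: 49×72/117 = 30.154
  Cat, Healthy: 68×45/117 = 26.154
  Cat, Ill: 68×72/117 = 41.846
Contributions (O − E)²/E:
  (15 − 18.846)²/18.846 = 0.7849
  (34 − 30.154)²/30.154 = 0.4905
  (30 − 26.154)²/26.154 = 0.5656
  (38 − 41.846)²/41.846 = 0.3535
χ² = 0.7849 + 0.4905 + 0.5656 + 0.3535 = 2.19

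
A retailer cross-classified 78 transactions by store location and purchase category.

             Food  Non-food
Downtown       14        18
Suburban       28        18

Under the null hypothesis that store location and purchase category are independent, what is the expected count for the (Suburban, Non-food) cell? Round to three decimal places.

21.231

Row total (Suburban) = 46; column total (Non-food) = 36; grand total N = 78.
Expected count = (row total × column total) / N = 46 × 36 / 78 = 21.231.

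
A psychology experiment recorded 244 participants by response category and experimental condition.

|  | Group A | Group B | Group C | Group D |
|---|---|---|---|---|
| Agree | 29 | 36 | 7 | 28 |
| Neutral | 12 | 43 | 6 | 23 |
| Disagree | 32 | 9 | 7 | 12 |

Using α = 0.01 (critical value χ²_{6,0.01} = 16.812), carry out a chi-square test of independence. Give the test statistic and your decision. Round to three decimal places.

32.816; reject H₀

Row totals: 100, 84, 60. Column totals: 73, 88, 20, 63. Grand total N = 244.
Expected counts (row total × column total / N):
  Agree, Group A: 100×73/244 = 29.91803
  Agree, Group B: 100×88/244 = 36.06557
  Agree, Group C: 100×20/244 = 8.19672
  Agree, Group D: 100×63/244 = 25.81967
  Neutral, Group A: 84×73/244 = 25.13115
  Neutral, Group B: 84×88/244 = 30.29508
  Neutral, Group C: 84×20/244 = 6.88525
  Neutral, Group D: 84×63/244 = 21.68852
  Disagree, Group A: 60×73/244 = 17.95082
  Disagree, Group B: 60×88/244 = 21.63934
  Disagree, Group C: 60×20/244 = 4.91803
  Disagree, Group D: 60×63/244 = 15.49180
Contributions (O − E)²/E:
  (29 − 29.91803)²/29.91803 = 0.0282
  (36 − 36.06557)²/36.06557 = 0.0001
  (7 − 8.19672)²/8.19672 = 0.1747
  (28 − 25.81967)²/25.81967 = 0.1841
  (12 − 25.13115)²/25.13115 = 6.8611
  (43 − 30.29508)²/30.29508 = 5.3281
  (6 − 6.88525)²/6.88525 = 0.1138
  (23 − 21.68852)²/21.68852 = 0.0793
  (32 − 17.95082)²/17.95082 = 10.9956
  (9 − 21.63934)²/21.63934 = 7.3825
  (7 − 4.91803)²/4.91803 = 0.8814
  (12 − 15.49180)²/15.49180 = 0.7870
χ² = 0.0282 + 0.0001 + 0.1747 + 0.1841 + 6.8611 + 5.3281 + 0.1138 + 0.0793 + 10.9956 + 7.3825 + 0.8814 + 0.7870 = 32.816
df = (3−1)(4−1) = 6. Since 32.816 > 16.812, reject the null hypothesis of independence at α = 0.01.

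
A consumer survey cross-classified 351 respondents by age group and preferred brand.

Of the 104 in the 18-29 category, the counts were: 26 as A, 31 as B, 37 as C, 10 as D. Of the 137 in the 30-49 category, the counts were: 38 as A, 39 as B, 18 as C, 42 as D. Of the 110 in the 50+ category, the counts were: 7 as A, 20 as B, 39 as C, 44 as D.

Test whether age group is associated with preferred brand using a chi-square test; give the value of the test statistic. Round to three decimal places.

Row totals: 104, 137, 110. Column totals: 71, 90, 94, 96. Grand total N = 351.
Expected counts (row total × column total / N):
  18-29, A: 104×71/351 = 21.0370
  18-29, B: 104×90/351 = 26.6667
  18-29, C: 104×94/351 = 27.8519
  18-29, D: 104×96/351 = 28.4444
  30-49, A: 137×71/351 = 27.7123
  30-49, B: 137×90/351 = 35.1282
  30-49, C: 137×94/351 = 36.6895
  30-49, D: 137×96/351 = 37.4701
  50+, A: 110×71/351 = 22.2507
  50+, B: 110×90/351 = 28.2051
  50+, C: 110×94/351 = 29.4587
  50+, D: 110×96/351 = 30.0855
Contributions (O − E)²/E:
  (26 − 21.0370)²/21.0370 = 1.1709
  (31 − 26.6667)²/26.6667 = 0.7042
  (37 − 27.8519)²/27.8519 = 3.0047
  (10 − 28.4444)²/28.4444 = 11.9600
  (38 − 27.7123)²/27.7123 = 3.8191
  (39 − 35.1282)²/35.1282 = 0.4267
  (18 − 36.6895)²/36.6895 = 9.5204
  (42 − 37.4701)²/37.4701 = 0.5476
  (7 − 22.2507)²/22.2507 = 10.4529
  (20 − 28.2051)²/28.2051 = 2.3869
  (39 − 29.4587)²/29.4587 = 3.0903
  (44 − 30.0855)²/30.0855 = 6.4354
χ² = 1.1709 + 0.7042 + 3.0047 + 11.9600 + 3.8191 + 0.4267 + 9.5204 + 0.5476 + 10.4529 + 2.3869 + 3.0903 + 6.4354 = 53.519

53.519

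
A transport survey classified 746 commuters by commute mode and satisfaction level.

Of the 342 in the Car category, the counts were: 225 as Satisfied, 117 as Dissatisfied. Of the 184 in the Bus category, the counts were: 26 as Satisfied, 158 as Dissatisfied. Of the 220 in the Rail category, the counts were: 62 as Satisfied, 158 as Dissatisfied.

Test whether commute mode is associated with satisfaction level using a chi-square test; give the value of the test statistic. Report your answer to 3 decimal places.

155.410

Row totals: 342, 184, 220. Column totals: 313, 433. Grand total N = 746.
Expected counts (row total × column total / N):
  Car, Satisfied: 342×313/746 = 143.4933
  Car, Dissatisfied: 342×433/746 = 198.5067
  Bus, Satisfied: 184×313/746 = 77.2011
  Bus, Dissatisfied: 184×433/746 = 106.7989
  Rail, Satisfied: 220×313/746 = 92.3056
  Rail, Dissatisfied: 220×433/746 = 127.6944
Contributions (O − E)²/E:
  (225 − 143.4933)²/143.4933 = 46.2972
  (117 − 198.5067)²/198.5067 = 33.4666
  (26 − 77.2011)²/77.2011 = 33.9575
  (158 − 106.7989)²/106.7989 = 24.5466
  (62 − 92.3056)²/92.3056 = 9.9499
  (158 − 127.6944)²/127.6944 = 7.1924
χ² = 46.2972 + 33.4666 + 33.9575 + 24.5466 + 9.9499 + 7.1924 = 155.410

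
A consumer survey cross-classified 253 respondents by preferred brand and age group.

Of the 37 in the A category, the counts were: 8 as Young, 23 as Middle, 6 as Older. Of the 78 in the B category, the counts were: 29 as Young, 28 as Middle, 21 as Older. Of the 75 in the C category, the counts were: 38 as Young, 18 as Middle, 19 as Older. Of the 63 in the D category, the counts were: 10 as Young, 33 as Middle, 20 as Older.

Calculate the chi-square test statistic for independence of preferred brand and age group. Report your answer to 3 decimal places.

28.450

Row totals: 37, 78, 75, 63. Column totals: 85, 102, 66. Grand total N = 253.
Expected counts (row total × column total / N):
  A, Young: 37×85/253 = 12.4308
  A, Middle: 37×102/253 = 14.9170
  A, Older: 37×66/253 = 9.6522
  B, Young: 78×85/253 = 26.2055
  B, Middle: 78×102/253 = 31.4466
  B, Older: 78×66/253 = 20.3478
  C, Young: 75×85/253 = 25.1976
  C, Middle: 75×102/253 = 30.2372
  C, Older: 75×66/253 = 19.5652
  D, Young: 63×85/253 = 21.1660
  D, Middle: 63×102/253 = 25.3992
  D, Older: 63×66/253 = 16.4348
Contributions (O − E)²/E:
  (8 − 12.4308)²/12.4308 = 1.5793
  (23 − 14.9170)²/14.9170 = 4.3799
  (6 − 9.6522)²/9.6522 = 1.3819
  (29 − 26.2055)²/26.2055 = 0.2980
  (28 − 31.4466)²/31.4466 = 0.3778
  (21 − 20.3478)²/20.3478 = 0.0209
  (38 − 25.1976)²/25.1976 = 6.5046
  (18 − 30.2372)²/30.2372 = 4.9525
  (19 − 19.5652)²/19.5652 = 0.0163
  (10 − 21.1660)²/21.1660 = 5.8906
  (33 − 25.3992)²/25.3992 = 2.2746
  (20 − 16.4348)²/16.4348 = 0.7734
χ² = 1.5793 + 4.3799 + 1.3819 + 0.2980 + 0.3778 + 0.0209 + 6.5046 + 4.9525 + 0.0163 + 5.8906 + 2.2746 + 0.7734 = 28.450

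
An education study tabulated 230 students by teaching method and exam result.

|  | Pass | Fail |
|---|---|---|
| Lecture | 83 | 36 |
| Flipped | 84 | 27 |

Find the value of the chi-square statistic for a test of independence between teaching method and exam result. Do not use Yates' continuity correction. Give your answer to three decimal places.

1.015

Row totals: 119, 111. Column totals: 167, 63. Grand total N = 230.
Expected counts (row total × column total / N):
  Lecture, Pass: 119×167/230 = 86.4043
  Lecture, Fail: 119×63/230 = 32.5957
  Flipped, Pass: 111×167/230 = 80.5957
  Flipped, Fail: 111×63/230 = 30.4043
Contributions (O − E)²/E:
  (83 − 86.4043)²/86.4043 = 0.1341
  (36 − 32.5957)²/32.5957 = 0.3555
  (84 − 80.5957)²/80.5957 = 0.1438
  (27 − 30.4043)²/30.4043 = 0.3812
χ² = 0.1341 + 0.3555 + 0.1438 + 0.3812 = 1.015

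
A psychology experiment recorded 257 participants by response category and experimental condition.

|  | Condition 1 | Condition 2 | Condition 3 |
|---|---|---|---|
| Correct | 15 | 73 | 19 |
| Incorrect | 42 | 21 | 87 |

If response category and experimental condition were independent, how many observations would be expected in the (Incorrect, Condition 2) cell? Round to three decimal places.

54.864

Row total (Incorrect) = 150; column total (Condition 2) = 94; grand total N = 257.
Expected count = (row total × column total) / N = 150 × 94 / 257 = 54.864.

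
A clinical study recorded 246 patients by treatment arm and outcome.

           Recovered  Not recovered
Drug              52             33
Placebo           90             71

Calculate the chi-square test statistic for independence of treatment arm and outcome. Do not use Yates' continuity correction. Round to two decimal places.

0.63

Row totals: 85, 161. Column totals: 142, 104. Grand total N = 246.
Expected counts (row total × column total / N):
  Drug, Recovered: 85×142/246 = 49.065
  Drug, Not recovered: 85×104/246 = 35.935
  Placebo, Recovered: 161×142/246 = 92.935
  Placebo, Not recovered: 161×104/246 = 68.065
Contributions (O − E)²/E:
  (52 − 49.065)²/49.065 = 0.1756
  (33 − 35.935)²/35.935 = 0.2397
  (90 − 92.935)²/92.935 = 0.0927
  (71 − 68.065)²/68.065 = 0.1266
χ² = 0.1756 + 0.2397 + 0.0927 + 0.1266 = 0.63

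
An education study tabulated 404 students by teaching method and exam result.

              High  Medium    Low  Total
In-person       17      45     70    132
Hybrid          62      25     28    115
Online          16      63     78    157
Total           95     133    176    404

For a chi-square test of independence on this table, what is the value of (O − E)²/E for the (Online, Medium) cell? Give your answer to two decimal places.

2.48

Row total (Online) = 157; column total (Medium) = 133; N = 404.
Expected count E = 157 × 133 / 404 = 51.68564.
Contribution = (O − E)²/E = (63 − 51.68564)² / 51.68564 = 2.48.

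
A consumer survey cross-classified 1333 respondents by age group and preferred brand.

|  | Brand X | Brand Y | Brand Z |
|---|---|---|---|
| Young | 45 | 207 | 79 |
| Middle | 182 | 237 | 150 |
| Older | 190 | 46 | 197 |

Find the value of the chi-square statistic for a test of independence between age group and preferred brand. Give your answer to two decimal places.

Row totals: 331, 569, 433. Column totals: 417, 490, 426. Grand total N = 1333.
Expected counts (row total × column total / N):
  Young, Brand X: 331×417/1333 = 103.546
  Young, Brand Y: 331×490/1333 = 121.673
  Young, Brand Z: 331×426/1333 = 105.781
  Middle, Brand X: 569×417/1333 = 177.999
  Middle, Brand Y: 569×490/1333 = 209.160
  Middle, Brand Z: 569×426/1333 = 181.841
  Older, Brand X: 433×417/1333 = 135.455
  Older, Brand Y: 433×490/1333 = 159.167
  Older, Brand Z: 433×426/1333 = 138.378
Contributions (O − E)²/E:
  (45 − 103.546)²/103.546 = 33.1025
  (207 − 121.673)²/121.673 = 59.8382
  (79 − 105.781)²/105.781 = 6.7803
  (182 − 177.999)²/177.999 = 0.0899
  (237 − 209.160)²/209.160 = 3.7056
  (150 − 181.841)²/181.841 = 5.5755
  (190 − 135.455)²/135.455 = 21.9642
  (46 − 159.167)²/159.167 = 80.4612
  (197 − 138.378)²/138.378 = 24.8344
χ² = 33.1025 + 59.8382 + 6.7803 + 0.0899 + 3.7056 + 5.5755 + 21.9642 + 80.4612 + 24.8344 = 236.35

236.35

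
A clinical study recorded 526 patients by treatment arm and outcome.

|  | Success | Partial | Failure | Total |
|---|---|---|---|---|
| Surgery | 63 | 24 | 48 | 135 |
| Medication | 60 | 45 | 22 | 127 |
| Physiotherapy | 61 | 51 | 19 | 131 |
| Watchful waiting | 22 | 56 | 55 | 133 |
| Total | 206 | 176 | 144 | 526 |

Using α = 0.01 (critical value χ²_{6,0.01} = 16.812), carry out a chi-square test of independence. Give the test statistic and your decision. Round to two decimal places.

Grand total N = 526.
Expected counts (row total × column total / N):
  Surgery, Success: 135×206/526 = 52.871
  Surgery, Partial: 135×176/526 = 45.171
  Surgery, Failure: 135×144/526 = 36.958
  Medication, Success: 127×206/526 = 49.738
  Medication, Partial: 127×176/526 = 42.494
  Medication, Failure: 127×144/526 = 34.768
  Physiotherapy, Success: 131×206/526 = 51.304
  Physiotherapy, Partial: 131×176/526 = 43.833
  Physiotherapy, Failure: 131×144/526 = 35.863
  Watchful waiting, Success: 133×206/526 = 52.087
  Watchful waiting, Partial: 133×176/526 = 44.502
  Watchful waiting, Failure: 133×144/526 = 36.411
Contributions (O − E)²/E:
  (63 − 52.871)²/52.871 = 1.9405
  (24 − 45.171)²/45.171 = 9.9225
  (48 − 36.958)²/36.958 = 3.2990
  (60 − 49.738)²/49.738 = 2.1173
  (45 − 42.494)²/42.494 = 0.1478
  (22 − 34.768)²/34.768 = 4.6888
  (61 − 51.304)²/51.304 = 1.8325
  (51 − 43.833)²/43.833 = 1.1719
  (19 − 35.863)²/35.863 = 7.9291
  (22 − 52.087)²/52.087 = 17.3791
  (56 − 44.502)²/44.502 = 2.9707
  (55 − 36.411)²/36.411 = 9.4903
χ² = 1.9405 + 9.9225 + 3.2990 + 2.1173 + 0.1478 + 4.6888 + 1.8325 + 1.1719 + 7.9291 + 17.3791 + 2.9707 + 9.4903 = 62.89
df = (4−1)(3−1) = 6. Since 62.89 > 16.812, reject the null hypothesis of independence at α = 0.01.

62.89; reject H₀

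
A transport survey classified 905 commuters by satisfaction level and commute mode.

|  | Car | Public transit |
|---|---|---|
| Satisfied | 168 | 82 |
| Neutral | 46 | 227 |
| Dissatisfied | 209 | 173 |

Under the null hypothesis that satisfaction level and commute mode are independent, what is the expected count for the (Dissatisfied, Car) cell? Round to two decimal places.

Row total (Dissatisfied) = 382; column total (Car) = 423; grand total N = 905.
Expected count = (row total × column total) / N = 382 × 423 / 905 = 178.55.

178.55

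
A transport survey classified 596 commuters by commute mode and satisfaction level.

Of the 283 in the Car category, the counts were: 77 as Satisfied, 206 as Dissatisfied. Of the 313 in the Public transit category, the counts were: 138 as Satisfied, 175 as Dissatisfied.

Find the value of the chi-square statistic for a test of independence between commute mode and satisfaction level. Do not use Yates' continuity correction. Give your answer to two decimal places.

18.37

Row totals: 283, 313. Column totals: 215, 381. Grand total N = 596.
Expected counts (row total × column total / N):
  Car, Satisfied: 283×215/596 = 102.089
  Car, Dissatisfied: 283×381/596 = 180.911
  Public transit, Satisfied: 313×215/596 = 112.911
  Public transit, Dissatisfied: 313×381/596 = 200.089
Contributions (O − E)²/E:
  (77 − 102.089)²/102.089 = 6.1658
  (206 − 180.911)²/180.911 = 3.4794
  (138 − 112.911)²/112.911 = 5.5748
  (175 − 200.089)²/200.089 = 3.1459
χ² = 6.1658 + 3.4794 + 5.5748 + 3.1459 = 18.37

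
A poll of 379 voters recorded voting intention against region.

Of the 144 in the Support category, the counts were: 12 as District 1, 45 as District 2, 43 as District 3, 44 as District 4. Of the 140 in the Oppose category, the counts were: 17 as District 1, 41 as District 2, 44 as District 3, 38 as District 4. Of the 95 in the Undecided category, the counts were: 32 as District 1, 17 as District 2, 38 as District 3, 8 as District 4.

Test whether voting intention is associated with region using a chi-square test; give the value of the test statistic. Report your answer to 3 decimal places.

Row totals: 144, 140, 95. Column totals: 61, 103, 125, 90. Grand total N = 379.
Expected counts (row total × column total / N):
  Support, District 1: 144×61/379 = 23.17678
  Support, District 2: 144×103/379 = 39.13456
  Support, District 3: 144×125/379 = 47.49340
  Support, District 4: 144×90/379 = 34.19525
  Oppose, District 1: 140×61/379 = 22.53298
  Oppose, District 2: 140×103/379 = 38.04749
  Oppose, District 3: 140×125/379 = 46.17414
  Oppose, District 4: 140×90/379 = 33.24538
  Undecided, District 1: 95×61/379 = 15.29024
  Undecided, District 2: 95×103/379 = 25.81794
  Undecided, District 3: 95×125/379 = 31.33245
  Undecided, District 4: 95×90/379 = 22.55937
Contributions (O − E)²/E:
  (12 − 23.17678)²/23.17678 = 5.3899
  (45 − 39.13456)²/39.13456 = 0.8791
  (43 − 47.49340)²/47.49340 = 0.4251
  (44 − 34.19525)²/34.19525 = 2.8113
  (17 − 22.53298)²/22.53298 = 1.3586
  (41 − 38.04749)²/38.04749 = 0.2291
  (44 − 46.17414)²/46.17414 = 0.1024
  (38 − 33.24538)²/33.24538 = 0.6800
  (32 − 15.29024)²/15.29024 = 18.2611
  (17 − 25.81794)²/25.81794 = 3.0117
  (38 − 31.33245)²/31.33245 = 1.4189
  (8 − 22.55937)²/22.55937 = 9.3963
χ² = 5.3899 + 0.8791 + 0.4251 + 2.8113 + 1.3586 + 0.2291 + 0.1024 + 0.6800 + 18.2611 + 3.0117 + 1.4189 + 9.3963 = 43.963

43.963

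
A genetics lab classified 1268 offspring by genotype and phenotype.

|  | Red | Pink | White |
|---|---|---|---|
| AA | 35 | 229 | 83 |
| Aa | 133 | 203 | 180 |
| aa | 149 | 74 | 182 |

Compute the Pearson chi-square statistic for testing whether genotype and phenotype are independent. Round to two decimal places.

183.78

Row totals: 347, 516, 405. Column totals: 317, 506, 445. Grand total N = 1268.
Expected counts (row total × column total / N):
  AA, Red: 347×317/1268 = 86.750
  AA, Pink: 347×506/1268 = 138.472
  AA, White: 347×445/1268 = 121.778
  Aa, Red: 516×317/1268 = 129.000
  Aa, Pink: 516×506/1268 = 205.912
  Aa, White: 516×445/1268 = 181.088
  aa, Red: 405×317/1268 = 101.250
  aa, Pink: 405×506/1268 = 161.617
  aa, White: 405×445/1268 = 142.133
Contributions (O − E)²/E:
  (35 − 86.750)²/86.750 = 30.8710
  (229 − 138.472)²/138.472 = 59.1839
  (83 − 121.778)²/121.778 = 12.3482
  (133 − 129.000)²/129.000 = 0.1240
  (203 − 205.912)²/205.912 = 0.0412
  (180 − 181.088)²/181.088 = 0.0065
  (149 − 101.250)²/101.250 = 22.5191
  (74 − 161.617)²/161.617 = 47.4996
  (182 − 142.133)²/142.133 = 11.1823
χ² = 30.8710 + 59.1839 + 12.3482 + 0.1240 + 0.0412 + 0.0065 + 22.5191 + 47.4996 + 11.1823 = 183.78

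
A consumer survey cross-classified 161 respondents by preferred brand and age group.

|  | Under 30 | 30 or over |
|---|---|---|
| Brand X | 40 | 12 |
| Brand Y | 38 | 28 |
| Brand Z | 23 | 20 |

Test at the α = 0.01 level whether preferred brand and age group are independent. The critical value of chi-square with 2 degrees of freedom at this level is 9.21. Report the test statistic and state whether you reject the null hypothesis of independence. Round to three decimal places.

Row totals: 52, 66, 43. Column totals: 101, 60. Grand total N = 161.
Expected counts (row total × column total / N):
  Brand X, Under 30: 52×101/161 = 32.62112
  Brand X, 30 or over: 52×60/161 = 19.37888
  Brand Y, Under 30: 66×101/161 = 41.40373
  Brand Y, 30 or over: 66×60/161 = 24.59627
  Brand Z, Under 30: 43×101/161 = 26.97516
  Brand Z, 30 or over: 43×60/161 = 16.02484
Contributions (O − E)²/E:
  (40 − 32.62112)²/32.62112 = 1.6691
  (12 − 19.37888)²/19.37888 = 2.8096
  (38 − 41.40373)²/41.40373 = 0.2798
  (28 − 24.59627)²/24.59627 = 0.4710
  (23 − 26.97516)²/26.97516 = 0.5858
  (20 − 16.02484)²/16.02484 = 0.9861
χ² = 1.6691 + 2.8096 + 0.2798 + 0.4710 + 0.5858 + 0.9861 = 6.801
df = (3−1)(2−1) = 2. Since 6.801 < 9.21, fail to reject the null hypothesis of independence at α = 0.01.

6.801; fail to reject H₀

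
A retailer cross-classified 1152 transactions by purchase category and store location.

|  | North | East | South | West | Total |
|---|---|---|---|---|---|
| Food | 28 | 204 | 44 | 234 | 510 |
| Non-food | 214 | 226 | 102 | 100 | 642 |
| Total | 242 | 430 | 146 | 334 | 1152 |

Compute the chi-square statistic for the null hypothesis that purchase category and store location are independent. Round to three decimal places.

208.498

Grand total N = 1152.
Expected counts (row total × column total / N):
  Food, North: 510×242/1152 = 107.1354
  Food, East: 510×430/1152 = 190.3646
  Food, South: 510×146/1152 = 64.6354
  Food, West: 510×334/1152 = 147.8646
  Non-food, North: 642×242/1152 = 134.8646
  Non-food, East: 642×430/1152 = 239.6354
  Non-food, South: 642×146/1152 = 81.3646
  Non-food, West: 642×334/1152 = 186.1354
Contributions (O − E)²/E:
  (28 − 107.1354)²/107.1354 = 58.4532
  (204 − 190.3646)²/190.3646 = 0.9767
  (44 − 64.6354)²/64.6354 = 6.5880
  (234 − 147.8646)²/147.8646 = 50.1764
  (214 − 134.8646)²/134.8646 = 46.4348
  (226 − 239.6354)²/239.6354 = 0.7759
  (102 − 81.3646)²/81.3646 = 5.2335
  (100 − 186.1354)²/186.1354 = 39.8597
χ² = 58.4532 + 0.9767 + 6.5880 + 50.1764 + 46.4348 + 0.7759 + 5.2335 + 39.8597 = 208.498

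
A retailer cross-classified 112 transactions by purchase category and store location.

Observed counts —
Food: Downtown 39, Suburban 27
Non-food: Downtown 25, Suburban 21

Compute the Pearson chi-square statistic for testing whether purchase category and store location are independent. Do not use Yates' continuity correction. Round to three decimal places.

0.249

Row totals: 66, 46. Column totals: 64, 48. Grand total N = 112.
Expected counts (row total × column total / N):
  Food, Downtown: 66×64/112 = 37.7143
  Food, Suburban: 66×48/112 = 28.2857
  Non-food, Downtown: 46×64/112 = 26.2857
  Non-food, Suburban: 46×48/112 = 19.7143
Contributions (O − E)²/E:
  (39 − 37.7143)²/37.7143 = 0.0438
  (27 − 28.2857)²/28.2857 = 0.0584
  (25 − 26.2857)²/26.2857 = 0.0629
  (21 − 19.7143)²/19.7143 = 0.0838
χ² = 0.0438 + 0.0584 + 0.0629 + 0.0838 = 0.249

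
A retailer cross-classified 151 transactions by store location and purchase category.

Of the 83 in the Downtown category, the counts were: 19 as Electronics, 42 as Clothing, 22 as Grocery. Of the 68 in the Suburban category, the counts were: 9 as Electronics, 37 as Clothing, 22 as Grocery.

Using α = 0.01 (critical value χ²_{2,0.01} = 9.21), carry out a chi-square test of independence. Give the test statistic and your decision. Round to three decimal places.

Row totals: 83, 68. Column totals: 28, 79, 44. Grand total N = 151.
Expected counts (row total × column total / N):
  Downtown, Electronics: 83×28/151 = 15.3907
  Downtown, Clothing: 83×79/151 = 43.4238
  Downtown, Grocery: 83×44/151 = 24.1854
  Suburban, Electronics: 68×28/151 = 12.6093
  Suburban, Clothing: 68×79/151 = 35.5762
  Suburban, Grocery: 68×44/151 = 19.8146
Contributions (O − E)²/E:
  (19 − 15.3907)²/15.3907 = 0.8464
  (42 − 43.4238)²/43.4238 = 0.0467
  (22 − 24.1854)²/24.1854 = 0.1975
  (9 − 12.6093)²/12.6093 = 1.0331
  (37 − 35.5762)²/35.5762 = 0.0570
  (22 − 19.8146)²/19.8146 = 0.2410
χ² = 0.8464 + 0.0467 + 0.1975 + 1.0331 + 0.0570 + 0.2410 = 2.422
df = (2−1)(3−1) = 2. Since 2.422 < 9.21, fail to reject the null hypothesis of independence at α = 0.01.

2.422; fail to reject H₀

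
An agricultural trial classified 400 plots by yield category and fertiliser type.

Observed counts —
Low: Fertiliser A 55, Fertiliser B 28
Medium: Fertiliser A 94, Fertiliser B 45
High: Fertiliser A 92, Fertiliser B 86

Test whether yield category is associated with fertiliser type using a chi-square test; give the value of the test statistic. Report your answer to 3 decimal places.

9.863

Row totals: 83, 139, 178. Column totals: 241, 159. Grand total N = 400.
Expected counts (row total × column total / N):
  Low, Fertiliser A: 83×241/400 = 50.0075
  Low, Fertiliser B: 83×159/400 = 32.9925
  Medium, Fertiliser A: 139×241/400 = 83.7475
  Medium, Fertiliser B: 139×159/400 = 55.2525
  High, Fertiliser A: 178×241/400 = 107.2450
  High, Fertiliser B: 178×159/400 = 70.7550
Contributions (O − E)²/E:
  (55 − 50.0075)²/50.0075 = 0.4984
  (28 − 32.9925)²/32.9925 = 0.7555
  (94 − 83.7475)²/83.7475 = 1.2551
  (45 − 55.2525)²/55.2525 = 1.9024
  (92 − 107.2450)²/107.2450 = 2.1671
  (86 − 70.7550)²/70.7550 = 3.2847
χ² = 0.4984 + 0.7555 + 1.2551 + 1.9024 + 2.1671 + 3.2847 = 9.863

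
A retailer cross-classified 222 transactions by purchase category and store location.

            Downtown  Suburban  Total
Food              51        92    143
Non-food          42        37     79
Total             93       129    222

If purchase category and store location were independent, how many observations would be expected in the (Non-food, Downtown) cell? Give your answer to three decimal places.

Row total (Non-food) = 79; column total (Downtown) = 93; grand total N = 222.
Expected count = (row total × column total) / N = 79 × 93 / 222 = 33.095.

33.095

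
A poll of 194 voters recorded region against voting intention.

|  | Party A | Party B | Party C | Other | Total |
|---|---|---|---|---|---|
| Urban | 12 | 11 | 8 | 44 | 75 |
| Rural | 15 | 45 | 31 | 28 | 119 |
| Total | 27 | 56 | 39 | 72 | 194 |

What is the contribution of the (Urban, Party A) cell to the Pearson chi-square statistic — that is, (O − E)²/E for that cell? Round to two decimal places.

Row total (Urban) = 75; column total (Party A) = 27; N = 194.
Expected count E = 75 × 27 / 194 = 10.438.
Contribution = (O − E)²/E = (12 − 10.438)² / 10.438 = 0.23.

0.23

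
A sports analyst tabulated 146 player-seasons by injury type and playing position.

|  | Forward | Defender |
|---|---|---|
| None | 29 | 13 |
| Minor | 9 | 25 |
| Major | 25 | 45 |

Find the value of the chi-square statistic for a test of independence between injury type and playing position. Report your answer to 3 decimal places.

Row totals: 42, 34, 70. Column totals: 63, 83. Grand total N = 146.
Expected counts (row total × column total / N):
  None, Forward: 42×63/146 = 18.1233
  None, Defender: 42×83/146 = 23.8767
  Minor, Forward: 34×63/146 = 14.6712
  Minor, Defender: 34×83/146 = 19.3288
  Major, Forward: 70×63/146 = 30.2055
  Major, Defender: 70×83/146 = 39.7945
Contributions (O − E)²/E:
  (29 − 18.1233)²/18.1233 = 6.5277
  (13 − 23.8767)²/23.8767 = 4.9547
  (9 − 14.6712)²/14.6712 = 2.1922
  (25 − 19.3288)²/19.3288 = 1.6640
  (25 − 30.2055)²/30.2055 = 0.8971
  (45 − 39.7945)²/39.7945 = 0.6809
χ² = 6.5277 + 4.9547 + 2.1922 + 1.6640 + 0.8971 + 0.6809 = 16.917

16.917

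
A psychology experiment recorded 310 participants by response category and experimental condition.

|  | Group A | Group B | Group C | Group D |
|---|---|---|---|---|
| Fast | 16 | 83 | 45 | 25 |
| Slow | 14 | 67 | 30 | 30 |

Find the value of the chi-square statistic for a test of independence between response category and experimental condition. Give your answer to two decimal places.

2.79

Row totals: 169, 141. Column totals: 30, 150, 75, 55. Grand total N = 310.
Expected counts (row total × column total / N):
  Fast, Group A: 169×30/310 = 16.355
  Fast, Group B: 169×150/310 = 81.774
  Fast, Group C: 169×75/310 = 40.887
  Fast, Group D: 169×55/310 = 29.984
  Slow, Group A: 141×30/310 = 13.645
  Slow, Group B: 141×150/310 = 68.226
  Slow, Group C: 141×75/310 = 34.113
  Slow, Group D: 141×55/310 = 25.016
Contributions (O − E)²/E:
  (16 − 16.355)²/16.355 = 0.0077
  (83 − 81.774)²/81.774 = 0.0184
  (45 − 40.887)²/40.887 = 0.4137
  (25 − 29.984)²/29.984 = 0.8285
  (14 − 13.645)²/13.645 = 0.0092
  (67 − 68.226)²/68.226 = 0.0220
  (30 − 34.113)²/34.113 = 0.4959
  (30 − 25.016)²/25.016 = 0.9930
χ² = 0.0077 + 0.0184 + 0.4137 + 0.8285 + 0.0092 + 0.0220 + 0.4959 + 0.9930 = 2.79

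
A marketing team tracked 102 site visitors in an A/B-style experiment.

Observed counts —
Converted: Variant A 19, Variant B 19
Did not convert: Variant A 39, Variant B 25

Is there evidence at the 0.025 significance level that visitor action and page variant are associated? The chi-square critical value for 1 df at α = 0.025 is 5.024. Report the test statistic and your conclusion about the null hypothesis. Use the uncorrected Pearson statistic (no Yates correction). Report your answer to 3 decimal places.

Row totals: 38, 64. Column totals: 58, 44. Grand total N = 102.
Expected counts (row total × column total / N):
  Converted, Variant A: 38×58/102 = 21.6078
  Converted, Variant B: 38×44/102 = 16.3922
  Did not convert, Variant A: 64×58/102 = 36.3922
  Did not convert, Variant B: 64×44/102 = 27.6078
Contributions (O − E)²/E:
  (19 − 21.6078)²/21.6078 = 0.3147
  (19 − 16.3922)²/16.3922 = 0.4149
  (39 − 36.3922)²/36.3922 = 0.1869
  (25 − 27.6078)²/27.6078 = 0.2463
χ² = 0.3147 + 0.4149 + 0.1869 + 0.2463 = 1.163
df = (2−1)(2−1) = 1. Since 1.163 < 5.024, fail to reject the null hypothesis of independence at α = 0.025.

1.163; fail to reject H₀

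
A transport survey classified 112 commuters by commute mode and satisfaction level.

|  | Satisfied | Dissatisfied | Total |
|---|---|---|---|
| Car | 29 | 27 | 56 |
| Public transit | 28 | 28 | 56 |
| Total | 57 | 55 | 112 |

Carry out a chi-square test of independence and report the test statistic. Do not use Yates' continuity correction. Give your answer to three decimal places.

Grand total N = 112.
Expected counts (row total × column total / N):
  Car, Satisfied: 56×57/112 = 28.5000
  Car, Dissatisfied: 56×55/112 = 27.5000
  Public transit, Satisfied: 56×57/112 = 28.5000
  Public transit, Dissatisfied: 56×55/112 = 27.5000
Contributions (O − E)²/E:
  (29 − 28.5000)²/28.5000 = 0.0088
  (27 − 27.5000)²/27.5000 = 0.0091
  (28 − 28.5000)²/28.5000 = 0.0088
  (28 − 27.5000)²/27.5000 = 0.0091
χ² = 0.0088 + 0.0091 + 0.0088 + 0.0091 = 0.036

0.036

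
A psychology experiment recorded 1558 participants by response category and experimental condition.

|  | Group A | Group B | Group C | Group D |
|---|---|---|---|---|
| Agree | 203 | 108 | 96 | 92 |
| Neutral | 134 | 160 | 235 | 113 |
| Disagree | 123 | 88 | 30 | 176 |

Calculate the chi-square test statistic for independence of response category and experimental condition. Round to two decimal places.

Row totals: 499, 642, 417. Column totals: 460, 356, 361, 381. Grand total N = 1558.
Expected counts (row total × column total / N):
  Agree, Group A: 499×460/1558 = 147.330
  Agree, Group B: 499×356/1558 = 114.021
  Agree, Group C: 499×361/1558 = 115.622
  Agree, Group D: 499×381/1558 = 122.028
  Neutral, Group A: 642×460/1558 = 189.551
  Neutral, Group B: 642×356/1558 = 146.696
  Neutral, Group C: 642×361/1558 = 148.756
  Neutral, Group D: 642×381/1558 = 156.997
  Disagree, Group A: 417×460/1558 = 123.119
  Disagree, Group B: 417×356/1558 = 95.284
  Disagree, Group C: 417×361/1558 = 96.622
  Disagree, Group D: 417×381/1558 = 101.975
Contributions (O − E)²/E:
  (203 − 147.330)²/147.330 = 21.0354
  (108 − 114.021)²/114.021 = 0.3179
  (96 − 115.622)²/115.622 = 3.3300
  (92 − 122.028)²/122.028 = 7.3891
  (134 − 189.551)²/189.551 = 16.2801
  (160 − 146.696)²/146.696 = 1.2066
  (235 − 148.756)²/148.756 = 50.0015
  (113 − 156.997)²/156.997 = 12.3298
  (123 − 123.119)²/123.119 = 0.0001
  (88 − 95.284)²/95.284 = 0.5568
  (30 − 96.622)²/96.622 = 45.9366
  (176 − 101.975)²/101.975 = 53.7357
χ² = 21.0354 + 0.3179 + 3.3300 + 7.3891 + 16.2801 + 1.2066 + 50.0015 + 12.3298 + 0.0001 + 0.5568 + 45.9366 + 53.7357 = 212.12

212.12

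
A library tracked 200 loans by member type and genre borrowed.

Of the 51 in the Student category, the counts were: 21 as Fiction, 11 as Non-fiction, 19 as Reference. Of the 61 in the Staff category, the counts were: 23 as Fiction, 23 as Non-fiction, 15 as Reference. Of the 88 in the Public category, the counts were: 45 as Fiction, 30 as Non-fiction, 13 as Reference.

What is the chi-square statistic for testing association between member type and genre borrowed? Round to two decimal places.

11.09

Row totals: 51, 61, 88. Column totals: 89, 64, 47. Grand total N = 200.
Expected counts (row total × column total / N):
  Student, Fiction: 51×89/200 = 22.695
  Student, Non-fiction: 51×64/200 = 16.320
  Student, Reference: 51×47/200 = 11.985
  Staff, Fiction: 61×89/200 = 27.145
  Staff, Non-fiction: 61×64/200 = 19.520
  Staff, Reference: 61×47/200 = 14.335
  Public, Fiction: 88×89/200 = 39.160
  Public, Non-fiction: 88×64/200 = 28.160
  Public, Reference: 88×47/200 = 20.680
Contributions (O − E)²/E:
  (21 − 22.695)²/22.695 = 0.1266
  (11 − 16.320)²/16.320 = 1.7342
  (19 − 11.985)²/11.985 = 4.1060
  (23 − 27.145)²/27.145 = 0.6329
  (23 − 19.520)²/19.520 = 0.6204
  (15 − 14.335)²/14.335 = 0.0308
  (45 − 39.160)²/39.160 = 0.8709
  (30 − 28.160)²/28.160 = 0.1202
  (13 − 20.680)²/20.680 = 2.8521
χ² = 0.1266 + 1.7342 + 4.1060 + 0.6329 + 0.6204 + 0.0308 + 0.8709 + 0.1202 + 2.8521 = 11.09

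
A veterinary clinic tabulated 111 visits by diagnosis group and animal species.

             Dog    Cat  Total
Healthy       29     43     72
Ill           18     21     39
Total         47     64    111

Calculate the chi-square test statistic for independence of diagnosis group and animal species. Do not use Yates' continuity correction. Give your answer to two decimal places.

0.36

Grand total N = 111.
Expected counts (row total × column total / N):
  Healthy, Dog: 72×47/111 = 30.486
  Healthy, Cat: 72×64/111 = 41.514
  Ill, Dog: 39×47/111 = 16.514
  Ill, Cat: 39×64/111 = 22.486
Contributions (O − E)²/E:
  (29 − 30.486)²/30.486 = 0.0724
  (43 − 41.514)²/41.514 = 0.0532
  (18 − 16.514)²/16.514 = 0.1337
  (21 − 22.486)²/22.486 = 0.0982
χ² = 0.0724 + 0.0532 + 0.1337 + 0.0982 = 0.36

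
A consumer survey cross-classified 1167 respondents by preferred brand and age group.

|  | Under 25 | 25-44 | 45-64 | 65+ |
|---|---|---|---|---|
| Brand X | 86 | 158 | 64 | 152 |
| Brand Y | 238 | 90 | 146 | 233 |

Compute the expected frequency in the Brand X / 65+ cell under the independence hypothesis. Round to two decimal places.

Row total (Brand X) = 460; column total (65+) = 385; grand total N = 1167.
Expected count = (row total × column total) / N = 460 × 385 / 1167 = 151.76.

151.76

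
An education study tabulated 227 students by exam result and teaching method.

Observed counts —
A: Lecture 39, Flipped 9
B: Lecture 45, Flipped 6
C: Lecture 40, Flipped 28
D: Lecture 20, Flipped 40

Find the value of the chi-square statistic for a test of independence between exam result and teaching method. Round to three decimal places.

44.154

Row totals: 48, 51, 68, 60. Column totals: 144, 83. Grand total N = 227.
Expected counts (row total × column total / N):
  A, Lecture: 48×144/227 = 30.44934
  A, Flipped: 48×83/227 = 17.55066
  B, Lecture: 51×144/227 = 32.35242
  B, Flipped: 51×83/227 = 18.64758
  C, Lecture: 68×144/227 = 43.13656
  C, Flipped: 68×83/227 = 24.86344
  D, Lecture: 60×144/227 = 38.06167
  D, Flipped: 60×83/227 = 21.93833
Contributions (O − E)²/E:
  (39 − 30.44934)²/30.44934 = 2.4012
  (9 − 17.55066)²/17.55066 = 4.1659
  (45 − 32.35242)²/32.35242 = 4.9443
  (6 − 18.64758)²/18.64758 = 8.5781
  (40 − 43.13656)²/43.13656 = 0.2281
  (28 − 24.86344)²/24.86344 = 0.3957
  (20 − 38.06167)²/38.06167 = 8.5709
  (40 − 21.93833)²/21.93833 = 14.8700
χ² = 2.4012 + 4.1659 + 4.9443 + 8.5781 + 0.2281 + 0.3957 + 8.5709 + 14.8700 = 44.154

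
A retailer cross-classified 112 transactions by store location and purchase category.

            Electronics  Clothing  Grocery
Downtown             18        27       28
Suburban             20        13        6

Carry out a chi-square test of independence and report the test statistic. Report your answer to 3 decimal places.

9.825

Row totals: 73, 39. Column totals: 38, 40, 34. Grand total N = 112.
Expected counts (row total × column total / N):
  Downtown, Electronics: 73×38/112 = 24.7679
  Downtown, Clothing: 73×40/112 = 26.0714
  Downtown, Grocery: 73×34/112 = 22.1607
  Suburban, Electronics: 39×38/112 = 13.2321
  Suburban, Clothing: 39×40/112 = 13.9286
  Suburban, Grocery: 39×34/112 = 11.8393
Contributions (O − E)²/E:
  (18 − 24.7679)²/24.7679 = 1.8493
  (27 − 26.0714)²/26.0714 = 0.0331
  (28 − 22.1607)²/22.1607 = 1.5386
  (20 − 13.2321)²/13.2321 = 3.4616
  (13 − 13.9286)²/13.9286 = 0.0619
  (6 − 11.8393)²/11.8393 = 2.8800
χ² = 1.8493 + 0.0331 + 1.5386 + 3.4616 + 0.0619 + 2.8800 = 9.825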